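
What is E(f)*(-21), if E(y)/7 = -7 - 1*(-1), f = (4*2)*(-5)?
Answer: 882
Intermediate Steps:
f = -40 (f = 8*(-5) = -40)
E(y) = -42 (E(y) = 7*(-7 - 1*(-1)) = 7*(-7 + 1) = 7*(-6) = -42)
E(f)*(-21) = -42*(-21) = 882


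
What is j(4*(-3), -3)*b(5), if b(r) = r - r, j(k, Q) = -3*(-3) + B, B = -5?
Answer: 0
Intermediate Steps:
j(k, Q) = 4 (j(k, Q) = -3*(-3) - 5 = 9 - 5 = 4)
b(r) = 0
j(4*(-3), -3)*b(5) = 4*0 = 0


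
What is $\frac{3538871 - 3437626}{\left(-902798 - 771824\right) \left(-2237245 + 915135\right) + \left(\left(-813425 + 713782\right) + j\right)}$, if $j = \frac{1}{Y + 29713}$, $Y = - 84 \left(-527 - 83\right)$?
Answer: $\frac{8196086485}{179232726198476482} \approx 4.5729 \cdot 10^{-8}$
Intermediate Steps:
$Y = 51240$ ($Y = \left(-84\right) \left(-610\right) = 51240$)
$j = \frac{1}{80953}$ ($j = \frac{1}{51240 + 29713} = \frac{1}{80953} \approx 1.2353 \cdot 10^{-5}$)
$\frac{3538871 - 3437626}{\left(-902798 - 771824\right) \left(-2237245 + 915135\right) + \left(\left(-813425 + 713782\right) + j\right)} = \frac{3538871 - 3437626}{\left(-902798 - 771824\right) \left(-2237245 + 915135\right) + \left(\left(-813425 + 713782\right) + \frac{1}{80953}\right)} = \frac{101245}{\left(-1674622\right) \left(-1322110\right) + \left(-99643 + \frac{1}{80953}\right)} = \frac{101245}{2214034492420 - \frac{8066399778}{80953}} = \frac{101245}{\frac{179232726198476482}{80953}} = 101245 \cdot \frac{80953}{179232726198476482} = \frac{8196086485}{179232726198476482}$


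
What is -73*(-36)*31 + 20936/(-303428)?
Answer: 6179912842/75857 ≈ 81468.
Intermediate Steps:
-73*(-36)*31 + 20936/(-303428) = 2628*31 + 20936*(-1/303428) = 81468 - 5234/75857 = 6179912842/75857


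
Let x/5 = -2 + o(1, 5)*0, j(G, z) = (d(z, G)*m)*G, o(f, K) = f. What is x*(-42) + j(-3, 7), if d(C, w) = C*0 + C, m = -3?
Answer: 483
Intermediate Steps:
d(C, w) = C (d(C, w) = 0 + C = C)
j(G, z) = -3*G*z (j(G, z) = (z*(-3))*G = (-3*z)*G = -3*G*z)
x = -10 (x = 5*(-2 + 1*0) = 5*(-2 + 0) = 5*(-2) = -10)
x*(-42) + j(-3, 7) = -10*(-42) - 3*(-3)*7 = 420 + 63 = 483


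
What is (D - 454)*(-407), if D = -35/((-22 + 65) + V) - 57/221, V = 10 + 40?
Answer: 3803047886/20553 ≈ 1.8504e+5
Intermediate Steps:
V = 50
D = -13036/20553 (D = -35/((-22 + 65) + 50) - 57/221 = -35/(43 + 50) - 57*1/221 = -35/93 - 57/221 = -13036/20553 ≈ -0.63426)
(D - 454)*(-407) = (-13036/20553 - 454)*(-407) = -9344098/20553*(-407) = 3803047886/20553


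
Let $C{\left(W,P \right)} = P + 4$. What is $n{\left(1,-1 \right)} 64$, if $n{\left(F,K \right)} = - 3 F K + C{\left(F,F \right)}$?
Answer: $512$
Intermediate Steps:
$C{\left(W,P \right)} = 4 + P$
$n{\left(F,K \right)} = 4 + F - 3 F K$ ($n{\left(F,K \right)} = - 3 F K + \left(4 + F\right) = 4 + F - 3 F K$)
$n{\left(1,-1 \right)} 64 = \left(4 + 1 - 3 \left(-1\right)\right) 64 = \left(4 + 1 + 3\right) 64 = 8 \cdot 64 = 512$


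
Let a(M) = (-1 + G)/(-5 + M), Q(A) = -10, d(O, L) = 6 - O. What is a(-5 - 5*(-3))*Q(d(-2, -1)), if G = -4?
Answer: 10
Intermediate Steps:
a(M) = -5/(-5 + M) (a(M) = (-1 - 4)/(-5 + M) = -5/(-5 + M))
a(-5 - 5*(-3))*Q(d(-2, -1)) = -5/(-5 + (-5 - 5*(-3)))*(-10) = -5/(-5 + (-5 + 15))*(-10) = -5/(-5 + 10)*(-10) = -5/5*(-10) = -5*⅕*(-10) = -1*(-10) = 10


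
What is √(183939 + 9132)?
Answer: √193071 ≈ 439.40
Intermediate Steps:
√(183939 + 9132) = √193071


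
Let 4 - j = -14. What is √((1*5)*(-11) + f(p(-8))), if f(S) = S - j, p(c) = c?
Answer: 9*I ≈ 9.0*I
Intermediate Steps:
j = 18 (j = 4 - 1*(-14) = 4 + 14 = 18)
f(S) = -18 + S (f(S) = S - 1*18 = S - 18 = -18 + S)
√((1*5)*(-11) + f(p(-8))) = √((1*5)*(-11) + (-18 - 8)) = √(5*(-11) - 26) = √(-55 - 26) = √(-81) = 9*I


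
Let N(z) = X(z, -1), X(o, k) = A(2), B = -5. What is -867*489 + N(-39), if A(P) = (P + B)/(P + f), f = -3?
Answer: -423960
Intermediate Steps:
A(P) = (-5 + P)/(-3 + P) (A(P) = (P - 5)/(P - 3) = (-5 + P)/(-3 + P))
X(o, k) = 3 (X(o, k) = (-5 + 2)/(-3 + 2) = -3/(-1) = -1*(-3) = 3)
N(z) = 3
-867*489 + N(-39) = -867*489 + 3 = -423963 + 3 = -423960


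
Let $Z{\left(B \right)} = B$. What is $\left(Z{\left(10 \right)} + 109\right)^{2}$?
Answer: $14161$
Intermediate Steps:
$\left(Z{\left(10 \right)} + 109\right)^{2} = \left(10 + 109\right)^{2} = 119^{2} = 14161$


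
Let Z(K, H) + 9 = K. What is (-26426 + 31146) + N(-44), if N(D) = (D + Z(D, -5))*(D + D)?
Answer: 13256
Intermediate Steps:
Z(K, H) = -9 + K
N(D) = 2*D*(-9 + 2*D) (N(D) = (D + (-9 + D))*(D + D) = (-9 + 2*D)*(2*D) = 2*D*(-9 + 2*D))
(-26426 + 31146) + N(-44) = (-26426 + 31146) + 2*(-44)*(-9 + 2*(-44)) = 4720 + 2*(-44)*(-9 - 88) = 4720 + 2*(-44)*(-97) = 4720 + 8536 = 13256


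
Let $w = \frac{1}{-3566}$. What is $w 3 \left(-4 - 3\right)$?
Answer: $\frac{21}{3566} \approx 0.005889$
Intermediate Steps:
$w = - \frac{1}{3566} \approx -0.00028043$
$w 3 \left(-4 - 3\right) = - \frac{3 \left(-4 - 3\right)}{3566} = - \frac{3 \left(-7\right)}{3566} = \left(- \frac{1}{3566}\right) \left(-21\right) = \frac{21}{3566}$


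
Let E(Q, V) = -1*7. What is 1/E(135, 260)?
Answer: -⅐ ≈ -0.14286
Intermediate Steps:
E(Q, V) = -7
1/E(135, 260) = 1/(-7) = -⅐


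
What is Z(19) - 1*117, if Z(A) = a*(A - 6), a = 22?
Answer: 169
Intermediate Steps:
Z(A) = -132 + 22*A (Z(A) = 22*(A - 6) = 22*(-6 + A) = -132 + 22*A)
Z(19) - 1*117 = (-132 + 22*19) - 1*117 = (-132 + 418) - 117 = 286 - 117 = 169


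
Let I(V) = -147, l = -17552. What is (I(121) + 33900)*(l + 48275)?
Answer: 1036993419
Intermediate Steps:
(I(121) + 33900)*(l + 48275) = (-147 + 33900)*(-17552 + 48275) = 33753*30723 = 1036993419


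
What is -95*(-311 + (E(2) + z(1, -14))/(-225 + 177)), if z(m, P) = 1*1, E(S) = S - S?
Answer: 1418255/48 ≈ 29547.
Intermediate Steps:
E(S) = 0
z(m, P) = 1
-95*(-311 + (E(2) + z(1, -14))/(-225 + 177)) = -95*(-311 + (0 + 1)/(-225 + 177)) = -95*(-311 + 1/(-48)) = -95*(-311 + 1*(-1/48)) = -95*(-311 - 1/48) = -95*(-14929/48) = 1418255/48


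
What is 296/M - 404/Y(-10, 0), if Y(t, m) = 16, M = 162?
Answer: -7589/324 ≈ -23.423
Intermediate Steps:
296/M - 404/Y(-10, 0) = 296/162 - 404/16 = 296*(1/162) - 404*1/16 = 148/81 - 101/4 = -7589/324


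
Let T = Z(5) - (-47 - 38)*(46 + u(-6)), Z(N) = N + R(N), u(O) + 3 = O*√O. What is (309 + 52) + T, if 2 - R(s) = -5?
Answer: 4028 - 510*I*√6 ≈ 4028.0 - 1249.2*I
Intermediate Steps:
R(s) = 7 (R(s) = 2 - 1*(-5) = 2 + 5 = 7)
u(O) = -3 + O^(3/2) (u(O) = -3 + O*√O = -3 + O^(3/2))
Z(N) = 7 + N (Z(N) = N + 7 = 7 + N)
T = 3667 - 510*I*√6 (T = (7 + 5) - (-47 - 38)*(46 + (-3 + (-6)^(3/2))) = 12 - (-85)*(46 + (-3 - 6*I*√6)) = 12 - (-85)*(43 - 6*I*√6) = 12 - (-3655 + 510*I*√6) = 12 + (3655 - 510*I*√6) = 3667 - 510*I*√6 ≈ 3667.0 - 1249.2*I)
(309 + 52) + T = (309 + 52) + (3667 - 510*I*√6) = 361 + (3667 - 510*I*√6) = 4028 - 510*I*√6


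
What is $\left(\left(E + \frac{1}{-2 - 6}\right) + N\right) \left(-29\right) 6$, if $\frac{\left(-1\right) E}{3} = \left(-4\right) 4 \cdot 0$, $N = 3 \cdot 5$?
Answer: $- \frac{10353}{4} \approx -2588.3$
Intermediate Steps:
$N = 15$
$E = 0$ ($E = - 3 \left(-4\right) 4 \cdot 0 = - 3 \left(\left(-16\right) 0\right) = \left(-3\right) 0 = 0$)
$\left(\left(E + \frac{1}{-2 - 6}\right) + N\right) \left(-29\right) 6 = \left(\left(0 + \frac{1}{-2 - 6}\right) + 15\right) \left(-29\right) 6 = \left(\left(0 + \frac{1}{-8}\right) + 15\right) \left(-29\right) 6 = \left(\left(0 - \frac{1}{8}\right) + 15\right) \left(-29\right) 6 = \left(- \frac{1}{8} + 15\right) \left(-29\right) 6 = \frac{119}{8} \left(-29\right) 6 = \left(- \frac{3451}{8}\right) 6 = - \frac{10353}{4}$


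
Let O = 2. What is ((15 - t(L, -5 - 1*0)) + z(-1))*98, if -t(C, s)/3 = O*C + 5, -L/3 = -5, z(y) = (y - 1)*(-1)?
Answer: 11956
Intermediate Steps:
z(y) = 1 - y (z(y) = (-1 + y)*(-1) = 1 - y)
L = 15 (L = -3*(-5) = 15)
t(C, s) = -15 - 6*C (t(C, s) = -3*(2*C + 5) = -3*(5 + 2*C) = -15 - 6*C)
((15 - t(L, -5 - 1*0)) + z(-1))*98 = ((15 - (-15 - 6*15)) + (1 - 1*(-1)))*98 = ((15 - (-15 - 90)) + (1 + 1))*98 = ((15 - 1*(-105)) + 2)*98 = ((15 + 105) + 2)*98 = (120 + 2)*98 = 122*98 = 11956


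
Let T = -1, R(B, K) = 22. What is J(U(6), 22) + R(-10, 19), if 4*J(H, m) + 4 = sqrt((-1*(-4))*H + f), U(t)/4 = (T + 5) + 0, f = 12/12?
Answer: 21 + sqrt(65)/4 ≈ 23.016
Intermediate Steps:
f = 1 (f = 12*(1/12) = 1)
U(t) = 16 (U(t) = 4*((-1 + 5) + 0) = 4*(4 + 0) = 4*4 = 16)
J(H, m) = -1 + sqrt(1 + 4*H)/4 (J(H, m) = -1 + sqrt((-1*(-4))*H + 1)/4 = -1 + sqrt(4*H + 1)/4 = -1 + sqrt(1 + 4*H)/4)
J(U(6), 22) + R(-10, 19) = (-1 + sqrt(1 + 4*16)/4) + 22 = (-1 + sqrt(1 + 64)/4) + 22 = (-1 + sqrt(65)/4) + 22 = 21 + sqrt(65)/4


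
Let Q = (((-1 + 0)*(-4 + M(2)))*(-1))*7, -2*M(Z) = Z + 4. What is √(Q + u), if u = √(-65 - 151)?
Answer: √(-49 + 6*I*√6) ≈ 1.0384 + 7.0766*I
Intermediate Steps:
M(Z) = -2 - Z/2 (M(Z) = -(Z + 4)/2 = -(4 + Z)/2 = -2 - Z/2)
u = 6*I*√6 (u = √(-216) = 6*I*√6 ≈ 14.697*I)
Q = -49 (Q = (((-1 + 0)*(-4 + (-2 - ½*2)))*(-1))*7 = (-(-4 + (-2 - 1))*(-1))*7 = (-(-4 - 3)*(-1))*7 = (-1*(-7)*(-1))*7 = (7*(-1))*7 = -7*7 = -49)
√(Q + u) = √(-49 + 6*I*√6)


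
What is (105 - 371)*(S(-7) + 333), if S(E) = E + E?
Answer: -84854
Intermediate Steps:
S(E) = 2*E
(105 - 371)*(S(-7) + 333) = (105 - 371)*(2*(-7) + 333) = -266*(-14 + 333) = -266*319 = -84854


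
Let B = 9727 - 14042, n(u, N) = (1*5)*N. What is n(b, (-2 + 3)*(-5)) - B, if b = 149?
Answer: 4290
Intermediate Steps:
n(u, N) = 5*N
B = -4315
n(b, (-2 + 3)*(-5)) - B = 5*((-2 + 3)*(-5)) - 1*(-4315) = 5*(1*(-5)) + 4315 = 5*(-5) + 4315 = -25 + 4315 = 4290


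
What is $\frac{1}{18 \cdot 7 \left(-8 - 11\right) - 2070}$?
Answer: $- \frac{1}{4464} \approx -0.00022401$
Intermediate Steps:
$\frac{1}{18 \cdot 7 \left(-8 - 11\right) - 2070} = \frac{1}{126 \left(-8 - 11\right) - 2070} = \frac{1}{126 \left(-19\right) - 2070} = \frac{1}{-2394 - 2070} = \frac{1}{-4464} = - \frac{1}{4464}$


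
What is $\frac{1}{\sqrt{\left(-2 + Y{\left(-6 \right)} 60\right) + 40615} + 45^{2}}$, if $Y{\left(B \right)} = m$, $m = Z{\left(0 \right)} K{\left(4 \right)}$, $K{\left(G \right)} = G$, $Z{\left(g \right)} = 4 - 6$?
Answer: $\frac{2025}{4060492} - \frac{\sqrt{40133}}{4060492} \approx 0.00044937$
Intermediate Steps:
$Z{\left(g \right)} = -2$ ($Z{\left(g \right)} = 4 - 6 = -2$)
$m = -8$ ($m = \left(-2\right) 4 = -8$)
$Y{\left(B \right)} = -8$
$\frac{1}{\sqrt{\left(-2 + Y{\left(-6 \right)} 60\right) + 40615} + 45^{2}} = \frac{1}{\sqrt{\left(-2 - 480\right) + 40615} + 45^{2}} = \frac{1}{\sqrt{\left(-2 - 480\right) + 40615} + 2025} = \frac{1}{\sqrt{-482 + 40615} + 2025} = \frac{1}{\sqrt{40133} + 2025} = \frac{1}{2025 + \sqrt{40133}}$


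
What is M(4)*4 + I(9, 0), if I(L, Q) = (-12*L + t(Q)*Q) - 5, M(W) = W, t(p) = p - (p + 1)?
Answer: -97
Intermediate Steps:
t(p) = -1 (t(p) = p - (1 + p) = p + (-1 - p) = -1)
I(L, Q) = -5 - Q - 12*L (I(L, Q) = (-12*L - Q) - 5 = (-Q - 12*L) - 5 = -5 - Q - 12*L)
M(4)*4 + I(9, 0) = 4*4 + (-5 - 1*0 - 12*9) = 16 + (-5 + 0 - 108) = 16 - 113 = -97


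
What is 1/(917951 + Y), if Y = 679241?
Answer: 1/1597192 ≈ 6.2610e-7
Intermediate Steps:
1/(917951 + Y) = 1/(917951 + 679241) = 1/1597192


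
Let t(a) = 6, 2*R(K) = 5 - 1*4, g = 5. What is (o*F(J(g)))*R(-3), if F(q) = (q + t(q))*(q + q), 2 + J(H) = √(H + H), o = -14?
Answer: -28 - 28*√10 ≈ -116.54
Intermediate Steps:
R(K) = ½ (R(K) = (5 - 1*4)/2 = (5 - 4)/2 = (½)*1 = ½)
J(H) = -2 + √2*√H (J(H) = -2 + √(H + H) = -2 + √(2*H) = -2 + √2*√H)
F(q) = 2*q*(6 + q) (F(q) = (q + 6)*(q + q) = (6 + q)*(2*q) = 2*q*(6 + q))
(o*F(J(g)))*R(-3) = -28*(-2 + √2*√5)*(6 + (-2 + √2*√5))*(½) = -28*(-2 + √10)*(6 + (-2 + √10))*(½) = -28*(-2 + √10)*(4 + √10)*(½) = -14*(-2 + √10)*(4 + √10)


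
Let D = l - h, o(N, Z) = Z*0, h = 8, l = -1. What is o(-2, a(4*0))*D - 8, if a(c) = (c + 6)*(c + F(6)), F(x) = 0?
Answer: -8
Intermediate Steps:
a(c) = c*(6 + c) (a(c) = (c + 6)*(c + 0) = (6 + c)*c = c*(6 + c))
o(N, Z) = 0
D = -9 (D = -1 - 1*8 = -1 - 8 = -9)
o(-2, a(4*0))*D - 8 = 0*(-9) - 8 = 0 - 8 = -8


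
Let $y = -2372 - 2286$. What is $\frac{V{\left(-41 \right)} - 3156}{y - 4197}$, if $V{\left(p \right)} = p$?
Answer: $\frac{139}{385} \approx 0.36104$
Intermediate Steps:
$y = -4658$ ($y = -2372 - 2286 = -4658$)
$\frac{V{\left(-41 \right)} - 3156}{y - 4197} = \frac{-41 - 3156}{-4658 - 4197} = - \frac{3197}{-8855} = \left(-3197\right) \left(- \frac{1}{8855}\right) = \frac{139}{385}$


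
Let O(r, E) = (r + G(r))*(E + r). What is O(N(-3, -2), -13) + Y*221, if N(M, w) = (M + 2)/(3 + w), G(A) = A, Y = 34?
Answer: 7542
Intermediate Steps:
N(M, w) = (2 + M)/(3 + w)
O(r, E) = 2*r*(E + r) (O(r, E) = (r + r)*(E + r) = (2*r)*(E + r) = 2*r*(E + r))
O(N(-3, -2), -13) + Y*221 = 2*((2 - 3)/(3 - 2))*(-13 + (2 - 3)/(3 - 2)) + 34*221 = 2*(-1/1)*(-13 - 1/1) + 7514 = 2*(1*(-1))*(-13 + 1*(-1)) + 7514 = 2*(-1)*(-13 - 1) + 7514 = 2*(-1)*(-14) + 7514 = 28 + 7514 = 7542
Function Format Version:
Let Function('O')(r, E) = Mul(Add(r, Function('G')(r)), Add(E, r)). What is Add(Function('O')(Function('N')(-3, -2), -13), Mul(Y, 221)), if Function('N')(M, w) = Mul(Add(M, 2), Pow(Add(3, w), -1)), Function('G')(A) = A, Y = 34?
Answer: 7542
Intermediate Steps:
Function('N')(M, w) = Mul(Pow(Add(3, w), -1), Add(2, M)) (Function('N')(M, w) = Mul(Add(2, M), Pow(Add(3, w), -1)) = Mul(Pow(Add(3, w), -1), Add(2, M)))
Function('O')(r, E) = Mul(2, r, Add(E, r)) (Function('O')(r, E) = Mul(Add(r, r), Add(E, r)) = Mul(Mul(2, r), Add(E, r)) = Mul(2, r, Add(E, r)))
Add(Function('O')(Function('N')(-3, -2), -13), Mul(Y, 221)) = Add(Mul(2, Mul(Pow(Add(3, -2), -1), Add(2, -3)), Add(-13, Mul(Pow(Add(3, -2), -1), Add(2, -3)))), Mul(34, 221)) = Add(Mul(2, Mul(Pow(1, -1), -1), Add(-13, Mul(Pow(1, -1), -1))), 7514) = Add(Mul(2, Mul(1, -1), Add(-13, Mul(1, -1))), 7514) = Add(Mul(2, -1, Add(-13, -1)), 7514) = Add(Mul(2, -1, -14), 7514) = Add(28, 7514) = 7542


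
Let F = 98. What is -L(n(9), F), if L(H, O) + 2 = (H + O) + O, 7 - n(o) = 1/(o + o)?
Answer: -3617/18 ≈ -200.94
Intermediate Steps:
n(o) = 7 - 1/(2*o) (n(o) = 7 - 1/(o + o) = 7 - 1/(2*o))
L(H, O) = -2 + H + 2*O (L(H, O) = -2 + ((H + O) + O) = -2 + (H + 2*O) = -2 + H + 2*O)
-L(n(9), F) = -(-2 + (7 - ½/9) + 2*98) = -(-2 + (7 - ½*⅑) + 196) = -(-2 + (7 - 1/18) + 196) = -(-2 + 125/18 + 196) = -1*3617/18 = -3617/18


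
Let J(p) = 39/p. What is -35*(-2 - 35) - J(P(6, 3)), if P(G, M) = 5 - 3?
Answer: 2551/2 ≈ 1275.5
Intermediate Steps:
P(G, M) = 2
-35*(-2 - 35) - J(P(6, 3)) = -35*(-2 - 35) - 39/2 = -35*(-37) - 39/2 = 1295 - 1*39/2 = 1295 - 39/2 = 2551/2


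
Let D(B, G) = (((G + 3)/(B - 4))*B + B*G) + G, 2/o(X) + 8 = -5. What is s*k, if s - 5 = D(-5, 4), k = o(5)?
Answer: 128/117 ≈ 1.0940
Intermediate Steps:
o(X) = -2/13 (o(X) = 2/(-8 - 5) = 2/(-13) = 2*(-1/13) = -2/13)
D(B, G) = G + B*G + B*(3 + G)/(-4 + B) (D(B, G) = (((3 + G)/(-4 + B))*B + B*G) + G = (B*(3 + G)/(-4 + B) + B*G) + G = (B*G + B*(3 + G)/(-4 + B)) + G = G + B*G + B*(3 + G)/(-4 + B))
k = -2/13 ≈ -0.15385
s = -64/9 (s = 5 + (-4*4 + 3*(-5) + 4*(-5)**2 - 2*(-5)*4)/(-4 - 5) = 5 + (-16 - 15 + 4*25 + 40)/(-9) = 5 - (-16 - 15 + 100 + 40)/9 = 5 - 1/9*109 = 5 - 109/9 = -64/9 ≈ -7.1111)
s*k = -64/9*(-2/13) = 128/117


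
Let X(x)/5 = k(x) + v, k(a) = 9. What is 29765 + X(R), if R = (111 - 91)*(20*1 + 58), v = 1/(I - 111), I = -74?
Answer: 1102969/37 ≈ 29810.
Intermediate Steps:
v = -1/185 (v = 1/(-74 - 111) = 1/(-185) = -1/185 ≈ -0.0054054)
R = 1560 (R = 20*(20 + 58) = 20*78 = 1560)
X(x) = 1664/37 (X(x) = 5*(9 - 1/185) = 5*(1664/185) = 1664/37)
29765 + X(R) = 29765 + 1664/37 = 1102969/37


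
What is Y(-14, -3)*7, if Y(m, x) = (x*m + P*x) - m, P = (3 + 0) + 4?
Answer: 245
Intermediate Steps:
P = 7 (P = 3 + 4 = 7)
Y(m, x) = -m + 7*x + m*x (Y(m, x) = (x*m + 7*x) - m = (m*x + 7*x) - m = (7*x + m*x) - m = -m + 7*x + m*x)
Y(-14, -3)*7 = (-1*(-14) + 7*(-3) - 14*(-3))*7 = (14 - 21 + 42)*7 = 35*7 = 245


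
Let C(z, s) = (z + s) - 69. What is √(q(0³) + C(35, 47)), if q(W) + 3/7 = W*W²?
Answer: 2*√154/7 ≈ 3.5456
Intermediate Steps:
C(z, s) = -69 + s + z (C(z, s) = (s + z) - 69 = -69 + s + z)
q(W) = -3/7 + W³ (q(W) = -3/7 + W*W² = -3/7 + W³)
√(q(0³) + C(35, 47)) = √((-3/7 + (0³)³) + (-69 + 47 + 35)) = √((-3/7 + 0³) + 13) = √((-3/7 + 0) + 13) = √(-3/7 + 13) = √(88/7) = 2*√154/7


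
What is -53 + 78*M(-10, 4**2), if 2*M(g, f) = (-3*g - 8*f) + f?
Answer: -3251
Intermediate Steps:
M(g, f) = -7*f/2 - 3*g/2 (M(g, f) = ((-3*g - 8*f) + f)/2 = ((-8*f - 3*g) + f)/2 = (-7*f - 3*g)/2 = -7*f/2 - 3*g/2)
-53 + 78*M(-10, 4**2) = -53 + 78*(-7/2*4**2 - 3/2*(-10)) = -53 + 78*(-7/2*16 + 15) = -53 + 78*(-56 + 15) = -53 + 78*(-41) = -53 - 3198 = -3251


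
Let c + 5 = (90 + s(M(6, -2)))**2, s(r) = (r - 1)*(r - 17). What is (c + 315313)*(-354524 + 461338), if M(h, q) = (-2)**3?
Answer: 44277927862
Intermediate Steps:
M(h, q) = -8
s(r) = (-1 + r)*(-17 + r)
c = 99220 (c = -5 + (90 + (17 + (-8)**2 - 18*(-8)))**2 = -5 + (90 + (17 + 64 + 144))**2 = -5 + (90 + 225)**2 = -5 + 315**2 = -5 + 99225 = 99220)
(c + 315313)*(-354524 + 461338) = (99220 + 315313)*(-354524 + 461338) = 414533*106814 = 44277927862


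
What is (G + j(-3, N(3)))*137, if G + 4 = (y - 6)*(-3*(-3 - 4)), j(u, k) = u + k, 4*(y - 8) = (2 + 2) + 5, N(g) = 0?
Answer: 45073/4 ≈ 11268.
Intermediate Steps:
y = 41/4 (y = 8 + ((2 + 2) + 5)/4 = 8 + (4 + 5)/4 = 8 + (¼)*9 = 8 + 9/4 = 41/4 ≈ 10.250)
j(u, k) = k + u
G = 341/4 (G = -4 + (41/4 - 6)*(-3*(-3 - 4)) = -4 + 17*(-3*(-7))/4 = -4 + (17/4)*21 = -4 + 357/4 = 341/4 ≈ 85.250)
(G + j(-3, N(3)))*137 = (341/4 + (0 - 3))*137 = (341/4 - 3)*137 = (329/4)*137 = 45073/4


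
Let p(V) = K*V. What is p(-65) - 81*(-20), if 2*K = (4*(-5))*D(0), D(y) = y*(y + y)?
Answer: 1620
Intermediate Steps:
D(y) = 2*y**2 (D(y) = y*(2*y) = 2*y**2)
K = 0 (K = ((4*(-5))*(2*0**2))/2 = (-40*0)/2 = (-20*0)/2 = (1/2)*0 = 0)
p(V) = 0 (p(V) = 0*V = 0)
p(-65) - 81*(-20) = 0 - 81*(-20) = 0 - 1*(-1620) = 0 + 1620 = 1620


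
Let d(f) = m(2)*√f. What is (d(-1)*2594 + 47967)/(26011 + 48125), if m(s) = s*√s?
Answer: 15989/24712 + 1297*I*√2/18534 ≈ 0.64701 + 0.098966*I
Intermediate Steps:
m(s) = s^(3/2)
d(f) = 2*√2*√f (d(f) = 2^(3/2)*√f = (2*√2)*√f = 2*√2*√f)
(d(-1)*2594 + 47967)/(26011 + 48125) = ((2*√2*√(-1))*2594 + 47967)/(26011 + 48125) = ((2*√2*I)*2594 + 47967)/74136 = ((2*I*√2)*2594 + 47967)*(1/74136) = (5188*I*√2 + 47967)*(1/74136) = (47967 + 5188*I*√2)*(1/74136) = 15989/24712 + 1297*I*√2/18534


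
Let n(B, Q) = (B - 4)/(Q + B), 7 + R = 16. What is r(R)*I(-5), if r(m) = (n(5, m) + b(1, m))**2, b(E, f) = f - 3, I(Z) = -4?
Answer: -7225/49 ≈ -147.45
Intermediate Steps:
R = 9 (R = -7 + 16 = 9)
n(B, Q) = (-4 + B)/(B + Q)
b(E, f) = -3 + f
r(m) = (-3 + m + 1/(5 + m))**2 (r(m) = ((-4 + 5)/(5 + m) + (-3 + m))**2 = (1/(5 + m) + (-3 + m))**2 = (-3 + m + 1/(5 + m))**2)
r(R)*I(-5) = ((1 + (-3 + 9)*(5 + 9))**2/(5 + 9)**2)*(-4) = ((1 + 6*14)**2/14**2)*(-4) = ((1 + 84)**2*(1/196))*(-4) = (85**2*(1/196))*(-4) = (7225*(1/196))*(-4) = (7225/196)*(-4) = -7225/49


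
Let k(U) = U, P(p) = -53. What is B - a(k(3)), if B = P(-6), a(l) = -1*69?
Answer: 16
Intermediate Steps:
a(l) = -69
B = -53
B - a(k(3)) = -53 - 1*(-69) = -53 + 69 = 16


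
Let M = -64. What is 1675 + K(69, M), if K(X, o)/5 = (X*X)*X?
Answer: 1644220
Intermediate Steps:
K(X, o) = 5*X³ (K(X, o) = 5*((X*X)*X) = 5*(X²*X) = 5*X³)
1675 + K(69, M) = 1675 + 5*69³ = 1675 + 5*328509 = 1675 + 1642545 = 1644220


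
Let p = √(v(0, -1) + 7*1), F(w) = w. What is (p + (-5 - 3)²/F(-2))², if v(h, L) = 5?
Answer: 1036 - 128*√3 ≈ 814.30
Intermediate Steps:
p = 2*√3 (p = √(5 + 7*1) = √(5 + 7) = √12 = 2*√3 ≈ 3.4641)
(p + (-5 - 3)²/F(-2))² = (2*√3 + (-5 - 3)²/(-2))² = (2*√3 + (-8)²*(-½))² = (2*√3 + 64*(-½))² = (2*√3 - 32)² = (-32 + 2*√3)²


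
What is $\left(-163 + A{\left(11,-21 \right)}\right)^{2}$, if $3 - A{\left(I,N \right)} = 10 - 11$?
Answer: $25281$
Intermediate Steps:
$A{\left(I,N \right)} = 4$ ($A{\left(I,N \right)} = 3 - \left(10 - 11\right) = 3 - -1 = 3 + 1 = 4$)
$\left(-163 + A{\left(11,-21 \right)}\right)^{2} = \left(-163 + 4\right)^{2} = \left(-159\right)^{2} = 25281$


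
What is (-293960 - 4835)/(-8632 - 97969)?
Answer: 298795/106601 ≈ 2.8029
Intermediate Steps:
(-293960 - 4835)/(-8632 - 97969) = -298795/(-106601) = -298795*(-1/106601) = 298795/106601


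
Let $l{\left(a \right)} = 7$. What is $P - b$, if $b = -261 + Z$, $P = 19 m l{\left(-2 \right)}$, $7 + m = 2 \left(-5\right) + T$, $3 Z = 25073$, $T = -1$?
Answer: $- \frac{31472}{3} \approx -10491.0$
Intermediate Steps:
$Z = \frac{25073}{3}$ ($Z = \frac{1}{3} \cdot 25073 = \frac{25073}{3} \approx 8357.7$)
$m = -18$ ($m = -7 + \left(2 \left(-5\right) - 1\right) = -7 - 11 = -18$)
$P = -2394$ ($P = 19 \left(-18\right) 7 = \left(-342\right) 7 = -2394$)
$b = \frac{24290}{3}$ ($b = -261 + \frac{25073}{3} = \frac{24290}{3} \approx 8096.7$)
$P - b = -2394 - \frac{24290}{3} = - \frac{31472}{3}$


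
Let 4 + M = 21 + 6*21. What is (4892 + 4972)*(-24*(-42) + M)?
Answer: 11353464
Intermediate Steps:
M = 143 (M = -4 + (21 + 6*21) = -4 + (21 + 126) = -4 + 147 = 143)
(4892 + 4972)*(-24*(-42) + M) = (4892 + 4972)*(-24*(-42) + 143) = 9864*(1008 + 143) = 9864*1151 = 11353464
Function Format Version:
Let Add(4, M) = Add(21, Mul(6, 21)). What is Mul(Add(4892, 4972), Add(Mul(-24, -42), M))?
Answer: 11353464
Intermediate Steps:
M = 143 (M = Add(-4, Add(21, Mul(6, 21))) = Add(-4, Add(21, 126)) = Add(-4, 147) = 143)
Mul(Add(4892, 4972), Add(Mul(-24, -42), M)) = Mul(Add(4892, 4972), Add(Mul(-24, -42), 143)) = Mul(9864, Add(1008, 143)) = Mul(9864, 1151) = 11353464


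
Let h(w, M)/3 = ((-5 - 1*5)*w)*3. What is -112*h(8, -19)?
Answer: 80640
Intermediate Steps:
h(w, M) = -90*w (h(w, M) = 3*(((-5 - 1*5)*w)*3) = 3*(((-5 - 5)*w)*3) = 3*(-10*w*3) = 3*(-30*w) = -90*w)
-112*h(8, -19) = -(-10080)*8 = -112*(-720) = 80640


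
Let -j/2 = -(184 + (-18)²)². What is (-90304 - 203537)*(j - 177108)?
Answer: -99617975820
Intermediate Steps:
j = 516128 (j = -(-2)*(184 + (-18)²)² = -(-2)*(184 + 324)² = -(-2)*508² = -(-2)*258064 = -2*(-258064) = 516128)
(-90304 - 203537)*(j - 177108) = (-90304 - 203537)*(516128 - 177108) = -293841*339020 = -99617975820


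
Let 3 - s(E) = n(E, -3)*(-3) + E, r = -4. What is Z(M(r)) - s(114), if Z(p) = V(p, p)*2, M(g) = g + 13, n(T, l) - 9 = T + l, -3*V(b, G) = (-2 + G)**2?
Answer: -845/3 ≈ -281.67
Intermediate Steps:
V(b, G) = -(-2 + G)**2/3
n(T, l) = 9 + T + l (n(T, l) = 9 + (T + l) = 9 + T + l)
M(g) = 13 + g
Z(p) = -2*(-2 + p)**2/3 (Z(p) = -(-2 + p)**2/3*2 = -2*(-2 + p)**2/3)
s(E) = 21 + 2*E (s(E) = 3 - ((9 + E - 3)*(-3) + E) = 3 - ((6 + E)*(-3) + E) = 3 - ((-18 - 3*E) + E) = 3 - (-18 - 2*E) = 3 + (18 + 2*E) = 21 + 2*E)
Z(M(r)) - s(114) = -2*(-2 + (13 - 4))**2/3 - (21 + 2*114) = -2*(-2 + 9)**2/3 - (21 + 228) = -2/3*7**2 - 1*249 = -2/3*49 - 249 = -98/3 - 249 = -845/3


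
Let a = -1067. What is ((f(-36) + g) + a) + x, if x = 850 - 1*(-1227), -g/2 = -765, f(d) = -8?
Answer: 2532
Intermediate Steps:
g = 1530 (g = -2*(-765) = 1530)
x = 2077 (x = 850 + 1227 = 2077)
((f(-36) + g) + a) + x = ((-8 + 1530) - 1067) + 2077 = (1522 - 1067) + 2077 = 455 + 2077 = 2532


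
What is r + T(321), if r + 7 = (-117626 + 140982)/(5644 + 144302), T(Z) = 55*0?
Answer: -513133/74973 ≈ -6.8442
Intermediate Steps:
T(Z) = 0
r = -513133/74973 (r = -7 + (-117626 + 140982)/(5644 + 144302) = -7 + 23356/149946 = -7 + 23356*(1/149946) = -7 + 11678/74973 = -513133/74973 ≈ -6.8442)
r + T(321) = -513133/74973 + 0 = -513133/74973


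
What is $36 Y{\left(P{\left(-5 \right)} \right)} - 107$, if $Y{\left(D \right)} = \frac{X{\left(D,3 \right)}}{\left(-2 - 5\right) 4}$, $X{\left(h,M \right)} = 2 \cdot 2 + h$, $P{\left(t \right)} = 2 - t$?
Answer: $- \frac{848}{7} \approx -121.14$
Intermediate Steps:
$X{\left(h,M \right)} = 4 + h$
$Y{\left(D \right)} = - \frac{1}{7} - \frac{D}{28}$ ($Y{\left(D \right)} = \frac{4 + D}{\left(-2 - 5\right) 4} = \frac{4 + D}{\left(-7\right) 4} = \frac{4 + D}{-28} = \left(4 + D\right) \left(- \frac{1}{28}\right) = - \frac{1}{7} - \frac{D}{28}$)
$36 Y{\left(P{\left(-5 \right)} \right)} - 107 = 36 \left(- \frac{1}{7} - \frac{2 - -5}{28}\right) - 107 = 36 \left(- \frac{1}{7} - \frac{2 + 5}{28}\right) - 107 = 36 \left(- \frac{1}{7} - \frac{1}{4}\right) - 107 = 36 \left(- \frac{11}{28}\right) - 107 = - \frac{99}{7} - 107 = - \frac{848}{7}$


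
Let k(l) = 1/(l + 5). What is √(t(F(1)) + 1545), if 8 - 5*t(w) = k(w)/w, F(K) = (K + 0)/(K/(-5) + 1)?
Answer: 3*√107401/25 ≈ 39.327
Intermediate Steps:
k(l) = 1/(5 + l)
F(K) = K/(1 - K/5) (F(K) = K/(K*(-⅕) + 1) = K/(-K/5 + 1) = K/(1 - K/5))
t(w) = 8/5 - 1/(5*w*(5 + w)) (t(w) = 8/5 - 1/(5*(5 + w)*w) = 8/5 - 1/(5*w*(5 + w)))
√(t(F(1)) + 1545) = √((-1 + 8*(-5*1/(-5 + 1))*(5 - 5*1/(-5 + 1)))/(5*((-5*1/(-5 + 1)))*(5 - 5*1/(-5 + 1))) + 1545) = √((-1 + 8*(-5*1/(-4))*(5 - 5*1/(-4)))/(5*((-5*1/(-4)))*(5 - 5*1/(-4))) + 1545) = √((-1 + 8*(-5*1*(-¼))*(5 - 5*1*(-¼)))/(5*((-5*1*(-¼)))*(5 - 5*1*(-¼))) + 1545) = √((-1 + 8*(5/4)*(5 + 5/4))/(5*(5/4)*(5 + 5/4)) + 1545) = √((⅕)*(⅘)*(-1 + 8*(5/4)*(25/4))/(25/4) + 1545) = √((⅕)*(⅘)*(4/25)*(-1 + 125/2) + 1545) = √((⅕)*(⅘)*(4/25)*(123/2) + 1545) = √(984/625 + 1545) = √(966609/625) = 3*√107401/25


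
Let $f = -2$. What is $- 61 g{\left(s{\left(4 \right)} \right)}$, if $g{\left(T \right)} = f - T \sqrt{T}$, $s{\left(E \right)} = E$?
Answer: $610$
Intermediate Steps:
$g{\left(T \right)} = -2 - T^{\frac{3}{2}}$ ($g{\left(T \right)} = -2 - T \sqrt{T} = -2 - T^{\frac{3}{2}}$)
$- 61 g{\left(s{\left(4 \right)} \right)} = - 61 \left(-2 - 4^{\frac{3}{2}}\right) = - 61 \left(-2 - 8\right) = \left(-61\right) \left(-10\right) = 610$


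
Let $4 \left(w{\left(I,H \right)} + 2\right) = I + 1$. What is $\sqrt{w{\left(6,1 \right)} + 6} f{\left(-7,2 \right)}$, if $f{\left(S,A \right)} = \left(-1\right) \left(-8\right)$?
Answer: $4 \sqrt{23} \approx 19.183$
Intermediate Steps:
$w{\left(I,H \right)} = - \frac{7}{4} + \frac{I}{4}$ ($w{\left(I,H \right)} = -2 + \frac{I + 1}{4} = -2 + \frac{1 + I}{4} = -2 + \left(\frac{1}{4} + \frac{I}{4}\right) = - \frac{7}{4} + \frac{I}{4}$)
$f{\left(S,A \right)} = 8$
$\sqrt{w{\left(6,1 \right)} + 6} f{\left(-7,2 \right)} = \sqrt{\left(- \frac{7}{4} + \frac{1}{4} \cdot 6\right) + 6} \cdot 8 = \sqrt{\left(- \frac{7}{4} + \frac{3}{2}\right) + 6} \cdot 8 = \sqrt{- \frac{1}{4} + 6} \cdot 8 = \sqrt{\frac{23}{4}} \cdot 8 = \frac{\sqrt{23}}{2} \cdot 8 = 4 \sqrt{23}$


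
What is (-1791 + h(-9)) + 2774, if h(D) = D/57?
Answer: 18674/19 ≈ 982.84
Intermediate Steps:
h(D) = D/57 (h(D) = D*(1/57) = D/57)
(-1791 + h(-9)) + 2774 = (-1791 + (1/57)*(-9)) + 2774 = (-1791 - 3/19) + 2774 = -34032/19 + 2774 = 18674/19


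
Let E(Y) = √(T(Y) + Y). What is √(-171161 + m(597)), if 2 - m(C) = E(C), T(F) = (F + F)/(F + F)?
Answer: √(-171159 - √598) ≈ 413.74*I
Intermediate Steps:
T(F) = 1 (T(F) = (2*F)/((2*F)) = (2*F)*(1/(2*F)) = 1)
E(Y) = √(1 + Y)
m(C) = 2 - √(1 + C)
√(-171161 + m(597)) = √(-171161 + (2 - √(1 + 597))) = √(-171161 + (2 - √598)) = √(-171159 - √598)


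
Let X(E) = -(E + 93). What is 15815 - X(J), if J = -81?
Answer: 15827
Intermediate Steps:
X(E) = -93 - E (X(E) = -(93 + E) = -93 - E)
15815 - X(J) = 15815 - (-93 - 1*(-81)) = 15815 - (-93 + 81) = 15815 - 1*(-12) = 15815 + 12 = 15827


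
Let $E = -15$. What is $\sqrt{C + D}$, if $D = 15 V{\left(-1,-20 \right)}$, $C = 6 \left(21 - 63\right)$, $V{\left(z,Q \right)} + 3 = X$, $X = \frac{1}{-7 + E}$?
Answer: $\frac{i \sqrt{144078}}{22} \approx 17.253 i$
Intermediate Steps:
$X = - \frac{1}{22}$ ($X = \frac{1}{-7 - 15} = \frac{1}{-22} = - \frac{1}{22} \approx -0.045455$)
$V{\left(z,Q \right)} = - \frac{67}{22}$ ($V{\left(z,Q \right)} = -3 - \frac{1}{22} = - \frac{67}{22}$)
$C = -252$ ($C = 6 \left(-42\right) = -252$)
$D = - \frac{1005}{22}$ ($D = 15 \left(- \frac{67}{22}\right) = - \frac{1005}{22} \approx -45.682$)
$\sqrt{C + D} = \sqrt{-252 - \frac{1005}{22}} = \sqrt{- \frac{6549}{22}} = \frac{i \sqrt{144078}}{22}$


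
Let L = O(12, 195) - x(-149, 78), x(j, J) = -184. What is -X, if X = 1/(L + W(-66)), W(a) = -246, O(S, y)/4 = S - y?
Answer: 1/794 ≈ 0.0012594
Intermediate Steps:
O(S, y) = -4*y + 4*S (O(S, y) = 4*(S - y) = -4*y + 4*S)
L = -548 (L = (-4*195 + 4*12) - 1*(-184) = (-780 + 48) + 184 = -732 + 184 = -548)
X = -1/794 (X = 1/(-548 - 246) = 1/(-794) = -1/794 ≈ -0.0012594)
-X = -1*(-1/794) = 1/794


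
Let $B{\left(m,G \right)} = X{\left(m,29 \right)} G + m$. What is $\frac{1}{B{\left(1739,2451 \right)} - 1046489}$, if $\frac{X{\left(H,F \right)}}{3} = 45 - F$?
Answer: $- \frac{1}{927102} \approx -1.0786 \cdot 10^{-6}$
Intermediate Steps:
$X{\left(H,F \right)} = 135 - 3 F$ ($X{\left(H,F \right)} = 3 \left(45 - F\right) = 135 - 3 F$)
$B{\left(m,G \right)} = m + 48 G$ ($B{\left(m,G \right)} = \left(135 - 87\right) G + m = 48 G + m = m + 48 G$)
$\frac{1}{B{\left(1739,2451 \right)} - 1046489} = \frac{1}{\left(1739 + 48 \cdot 2451\right) - 1046489} = \frac{1}{\left(1739 + 117648\right) - 1046489} = \frac{1}{119387 - 1046489} = \frac{1}{-927102} = - \frac{1}{927102}$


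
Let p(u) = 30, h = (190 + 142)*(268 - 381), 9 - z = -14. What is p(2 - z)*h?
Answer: -1125480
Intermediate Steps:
z = 23 (z = 9 - 1*(-14) = 9 + 14 = 23)
h = -37516 (h = 332*(-113) = -37516)
p(2 - z)*h = 30*(-37516) = -1125480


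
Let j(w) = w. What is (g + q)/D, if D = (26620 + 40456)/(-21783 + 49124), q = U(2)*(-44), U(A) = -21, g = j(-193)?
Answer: 19986271/67076 ≈ 297.96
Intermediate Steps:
g = -193
q = 924 (q = -21*(-44) = 924)
D = 67076/27341 ≈ 2.4533
(g + q)/D = (-193 + 924)/(67076/27341) = 731*(27341/67076) = 19986271/67076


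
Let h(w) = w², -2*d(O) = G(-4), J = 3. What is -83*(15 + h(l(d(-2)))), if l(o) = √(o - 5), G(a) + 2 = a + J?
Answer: -1909/2 ≈ -954.50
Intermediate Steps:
G(a) = 1 + a (G(a) = -2 + (a + 3) = -2 + (3 + a) = 1 + a)
d(O) = 3/2 (d(O) = -(1 - 4)/2 = -½*(-3) = 3/2)
l(o) = √(-5 + o)
-83*(15 + h(l(d(-2)))) = -83*(15 + (√(-5 + 3/2))²) = -83*(15 + (√(-7/2))²) = -83*(15 + (I*√14/2)²) = -83*(15 - 7/2) = -83*23/2 = -1909/2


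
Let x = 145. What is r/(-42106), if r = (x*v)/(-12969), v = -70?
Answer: -5075/273036357 ≈ -1.8587e-5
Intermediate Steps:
r = 10150/12969 (r = (145*(-70))/(-12969) = -10150*(-1/12969) = 10150/12969 ≈ 0.78264)
r/(-42106) = (10150/12969)/(-42106) = (10150/12969)*(-1/42106) = -5075/273036357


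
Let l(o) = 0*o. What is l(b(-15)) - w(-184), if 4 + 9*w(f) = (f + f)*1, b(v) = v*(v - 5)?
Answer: 124/3 ≈ 41.333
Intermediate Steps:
b(v) = v*(-5 + v)
l(o) = 0
w(f) = -4/9 + 2*f/9 (w(f) = -4/9 + ((f + f)*1)/9 = -4/9 + ((2*f)*1)/9 = -4/9 + (2*f)/9 = -4/9 + 2*f/9)
l(b(-15)) - w(-184) = 0 - (-4/9 + (2/9)*(-184)) = 0 - (-4/9 - 368/9) = 0 - 1*(-124/3) = 0 + 124/3 = 124/3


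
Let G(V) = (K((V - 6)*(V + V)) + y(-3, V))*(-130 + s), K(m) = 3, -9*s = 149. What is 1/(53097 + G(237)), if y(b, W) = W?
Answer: 3/53771 ≈ 5.5792e-5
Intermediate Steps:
s = -149/9 (s = -1/9*149 = -149/9 ≈ -16.556)
G(V) = -1319/3 - 1319*V/9 (G(V) = (3 + V)*(-130 - 149/9) = (3 + V)*(-1319/9) = -1319/3 - 1319*V/9)
1/(53097 + G(237)) = 1/(53097 + (-1319/3 - 1319/9*237)) = 1/(53097 + (-1319/3 - 104201/3)) = 1/(53097 - 105520/3) = 1/(53771/3) = 3/53771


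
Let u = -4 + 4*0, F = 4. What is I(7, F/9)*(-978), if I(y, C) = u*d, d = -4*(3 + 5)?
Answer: -125184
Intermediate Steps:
u = -4 (u = -4 + 0 = -4)
d = -32 (d = -4*8 = -32)
I(y, C) = 128 (I(y, C) = -4*(-32) = 128)
I(7, F/9)*(-978) = 128*(-978) = -125184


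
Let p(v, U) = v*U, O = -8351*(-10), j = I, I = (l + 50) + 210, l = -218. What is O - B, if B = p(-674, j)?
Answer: 111818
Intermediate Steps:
I = 42 (I = (-218 + 50) + 210 = -168 + 210 = 42)
j = 42
O = 83510
p(v, U) = U*v
B = -28308 (B = 42*(-674) = -28308)
O - B = 83510 - 1*(-28308) = 83510 + 28308 = 111818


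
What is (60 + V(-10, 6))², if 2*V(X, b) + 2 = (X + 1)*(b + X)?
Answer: 5929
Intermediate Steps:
V(X, b) = -1 + (1 + X)*(X + b)/2 (V(X, b) = -1 + ((X + 1)*(b + X))/2 = -1 + ((1 + X)*(X + b))/2 = -1 + (1 + X)*(X + b)/2)
(60 + V(-10, 6))² = (60 + (-1 + (½)*(-10) + (½)*6 + (½)*(-10)² + (½)*(-10)*6))² = (60 + (-1 - 5 + 3 + (½)*100 - 30))² = (60 + (-1 - 5 + 3 + 50 - 30))² = (60 + 17)² = 77² = 5929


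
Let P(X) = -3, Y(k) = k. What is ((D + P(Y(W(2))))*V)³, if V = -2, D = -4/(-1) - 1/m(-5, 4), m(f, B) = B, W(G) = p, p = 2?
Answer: -27/8 ≈ -3.3750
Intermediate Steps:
W(G) = 2
D = 15/4 (D = -4/(-1) - 1/4 = -4*(-1) - 1*¼ = 4 - ¼ = 15/4 ≈ 3.7500)
((D + P(Y(W(2))))*V)³ = ((15/4 - 3)*(-2))³ = ((¾)*(-2))³ = (-3/2)³ = -27/8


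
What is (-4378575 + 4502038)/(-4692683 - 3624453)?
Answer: -123463/8317136 ≈ -0.014844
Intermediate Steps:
(-4378575 + 4502038)/(-4692683 - 3624453) = 123463/(-8317136) = 123463*(-1/8317136) = -123463/8317136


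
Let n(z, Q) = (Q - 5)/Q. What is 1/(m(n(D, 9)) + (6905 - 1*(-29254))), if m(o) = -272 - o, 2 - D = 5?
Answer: 9/322979 ≈ 2.7866e-5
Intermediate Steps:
D = -3 (D = 2 - 1*5 = 2 - 5 = -3)
n(z, Q) = (-5 + Q)/Q
1/(m(n(D, 9)) + (6905 - 1*(-29254))) = 1/((-272 - (-5 + 9)/9) + (6905 - 1*(-29254))) = 1/((-272 - 4/9) + (6905 + 29254)) = 1/((-272 - 1*4/9) + 36159) = 1/((-272 - 4/9) + 36159) = 1/(-2452/9 + 36159) = 1/(322979/9) = 9/322979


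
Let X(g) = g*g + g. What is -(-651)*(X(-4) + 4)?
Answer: 10416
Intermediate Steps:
X(g) = g + g**2 (X(g) = g**2 + g = g + g**2)
-(-651)*(X(-4) + 4) = -(-651)*(-4*(1 - 4) + 4) = -(-651)*(-4*(-3) + 4) = -(-651)*(12 + 4) = -(-651)*16 = -651*(-16) = 10416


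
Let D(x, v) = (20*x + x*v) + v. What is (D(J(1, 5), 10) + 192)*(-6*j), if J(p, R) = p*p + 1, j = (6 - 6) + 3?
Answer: -4716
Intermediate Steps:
j = 3 (j = 0 + 3 = 3)
J(p, R) = 1 + p² (J(p, R) = p² + 1 = 1 + p²)
D(x, v) = v + 20*x + v*x (D(x, v) = (20*x + v*x) + v = v + 20*x + v*x)
(D(J(1, 5), 10) + 192)*(-6*j) = ((10 + 20*(1 + 1²) + 10*(1 + 1²)) + 192)*(-6*3) = ((10 + 20*(1 + 1) + 10*(1 + 1)) + 192)*(-18) = ((10 + 20*2 + 10*2) + 192)*(-18) = ((10 + 40 + 20) + 192)*(-18) = (70 + 192)*(-18) = 262*(-18) = -4716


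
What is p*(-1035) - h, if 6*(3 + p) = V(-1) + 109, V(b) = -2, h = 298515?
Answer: -627735/2 ≈ -3.1387e+5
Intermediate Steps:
p = 89/6 (p = -3 + (-2 + 109)/6 = -3 + (1/6)*107 = -3 + 107/6 = 89/6 ≈ 14.833)
p*(-1035) - h = (89/6)*(-1035) - 1*298515 = -30705/2 - 298515 = -627735/2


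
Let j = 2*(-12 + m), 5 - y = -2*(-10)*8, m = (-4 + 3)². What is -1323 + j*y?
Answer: 2087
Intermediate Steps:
m = 1 (m = (-1)² = 1)
y = -155 (y = 5 - (-2*(-10))*8 = 5 - 20*8 = 5 - 1*160 = 5 - 160 = -155)
j = -22 (j = 2*(-12 + 1) = 2*(-11) = -22)
-1323 + j*y = -1323 - 22*(-155) = -1323 + 3410 = 2087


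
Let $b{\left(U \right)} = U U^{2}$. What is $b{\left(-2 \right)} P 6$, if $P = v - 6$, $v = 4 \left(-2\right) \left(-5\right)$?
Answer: $-1632$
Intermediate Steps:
$v = 40$ ($v = \left(-8\right) \left(-5\right) = 40$)
$P = 34$ ($P = 40 - 6 = 34$)
$b{\left(U \right)} = U^{3}$
$b{\left(-2 \right)} P 6 = \left(-2\right)^{3} \cdot 34 \cdot 6 = \left(-8\right) 34 \cdot 6 = \left(-272\right) 6 = -1632$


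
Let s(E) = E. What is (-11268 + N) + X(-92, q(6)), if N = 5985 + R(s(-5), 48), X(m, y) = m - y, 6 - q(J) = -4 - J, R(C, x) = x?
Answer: -5343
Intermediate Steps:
q(J) = 10 + J (q(J) = 6 - (-4 - J) = 6 + (4 + J) = 10 + J)
N = 6033 (N = 5985 + 48 = 6033)
(-11268 + N) + X(-92, q(6)) = (-11268 + 6033) + (-92 - (10 + 6)) = -5235 + (-92 - 1*16) = -5235 + (-92 - 16) = -5235 - 108 = -5343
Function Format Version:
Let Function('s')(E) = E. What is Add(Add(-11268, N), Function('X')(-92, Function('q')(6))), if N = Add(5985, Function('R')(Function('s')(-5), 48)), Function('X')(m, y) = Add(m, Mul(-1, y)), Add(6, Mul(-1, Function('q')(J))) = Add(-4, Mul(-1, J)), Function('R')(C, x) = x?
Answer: -5343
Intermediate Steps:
Function('q')(J) = Add(10, J) (Function('q')(J) = Add(6, Mul(-1, Add(-4, Mul(-1, J)))) = Add(6, Add(4, J)) = Add(10, J))
N = 6033 (N = Add(5985, 48) = 6033)
Add(Add(-11268, N), Function('X')(-92, Function('q')(6))) = Add(Add(-11268, 6033), Add(-92, Mul(-1, Add(10, 6)))) = Add(-5235, Add(-92, Mul(-1, 16))) = Add(-5235, Add(-92, -16)) = Add(-5235, -108) = -5343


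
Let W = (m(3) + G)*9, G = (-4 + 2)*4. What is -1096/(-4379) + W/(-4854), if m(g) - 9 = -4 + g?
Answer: 1096/4379 ≈ 0.25029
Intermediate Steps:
m(g) = 5 + g (m(g) = 9 + (-4 + g) = 5 + g)
G = -8 (G = -2*4 = -8)
W = 0 (W = ((5 + 3) - 8)*9 = (8 - 8)*9 = 0*9 = 0)
-1096/(-4379) + W/(-4854) = -1096/(-4379) + 0/(-4854) = -1096*(-1/4379) + 0*(-1/4854) = 1096/4379 + 0 = 1096/4379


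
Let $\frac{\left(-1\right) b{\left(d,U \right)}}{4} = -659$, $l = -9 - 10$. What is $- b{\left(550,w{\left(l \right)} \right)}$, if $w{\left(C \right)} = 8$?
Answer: $-2636$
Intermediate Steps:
$l = -19$ ($l = -9 - 10 = -19$)
$b{\left(d,U \right)} = 2636$ ($b{\left(d,U \right)} = \left(-4\right) \left(-659\right) = 2636$)
$- b{\left(550,w{\left(l \right)} \right)} = \left(-1\right) 2636 = -2636$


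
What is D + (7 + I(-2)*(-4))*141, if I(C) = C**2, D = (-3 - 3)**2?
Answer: -1233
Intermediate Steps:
D = 36 (D = (-6)**2 = 36)
D + (7 + I(-2)*(-4))*141 = 36 + (7 + (-2)**2*(-4))*141 = 36 + (7 + 4*(-4))*141 = 36 + (7 - 16)*141 = 36 - 9*141 = 36 - 1269 = -1233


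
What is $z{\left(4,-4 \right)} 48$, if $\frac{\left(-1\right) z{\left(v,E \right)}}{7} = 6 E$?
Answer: $8064$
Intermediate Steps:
$z{\left(v,E \right)} = - 42 E$ ($z{\left(v,E \right)} = - 7 \cdot 6 E = - 42 E$)
$z{\left(4,-4 \right)} 48 = \left(-42\right) \left(-4\right) 48 = 168 \cdot 48 = 8064$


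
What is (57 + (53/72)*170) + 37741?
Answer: 1365233/36 ≈ 37923.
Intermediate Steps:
(57 + (53/72)*170) + 37741 = (57 + 4505/36) + 37741 = 6557/36 + 37741 = 1365233/36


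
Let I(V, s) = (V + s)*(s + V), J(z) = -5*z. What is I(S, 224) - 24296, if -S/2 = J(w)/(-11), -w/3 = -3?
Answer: 2696060/121 ≈ 22282.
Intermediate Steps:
w = 9 (w = -3*(-3) = 9)
S = -90/11 (S = -2*(-5*9)/(-11) = -(-90)*(-1)/11 = -2*45/11 = -90/11 ≈ -8.1818)
I(V, s) = (V + s)² (I(V, s) = (V + s)*(V + s) = (V + s)²)
I(S, 224) - 24296 = (-90/11 + 224)² - 24296 = (2374/11)² - 24296 = 5635876/121 - 24296 = 2696060/121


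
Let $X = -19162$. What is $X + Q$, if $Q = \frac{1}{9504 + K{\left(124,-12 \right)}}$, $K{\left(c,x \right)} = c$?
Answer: $- \frac{184491735}{9628} \approx -19162.0$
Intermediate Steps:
$Q = \frac{1}{9628}$ ($Q = \frac{1}{9504 + 124} = \frac{1}{9628} \approx 0.00010386$)
$X + Q = -19162 + \frac{1}{9628} = - \frac{184491735}{9628}$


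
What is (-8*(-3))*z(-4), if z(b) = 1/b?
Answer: -6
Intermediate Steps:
z(b) = 1/b
(-8*(-3))*z(-4) = -8*(-3)/(-4) = 24*(-1/4) = -6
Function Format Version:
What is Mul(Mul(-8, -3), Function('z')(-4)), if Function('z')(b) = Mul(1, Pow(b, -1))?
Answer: -6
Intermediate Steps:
Function('z')(b) = Pow(b, -1)
Mul(Mul(-8, -3), Function('z')(-4)) = Mul(Mul(-8, -3), Pow(-4, -1)) = Mul(24, Rational(-1, 4)) = -6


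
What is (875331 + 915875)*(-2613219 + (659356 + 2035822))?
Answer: 146805452554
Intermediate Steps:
(875331 + 915875)*(-2613219 + (659356 + 2035822)) = 1791206*(-2613219 + 2695178) = 1791206*81959 = 146805452554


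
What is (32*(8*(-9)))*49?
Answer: -112896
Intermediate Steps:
(32*(8*(-9)))*49 = (32*(-72))*49 = -2304*49 = -112896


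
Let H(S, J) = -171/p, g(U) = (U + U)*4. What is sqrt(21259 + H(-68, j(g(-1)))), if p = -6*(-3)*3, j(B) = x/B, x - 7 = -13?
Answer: sqrt(765210)/6 ≈ 145.79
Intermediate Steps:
x = -6 (x = 7 - 13 = -6)
g(U) = 8*U (g(U) = (2*U)*4 = 8*U)
j(B) = -6/B
p = 54 (p = 18*3 = 54)
H(S, J) = -19/6 (H(S, J) = -171/54 = -171*1/54 = -19/6)
sqrt(21259 + H(-68, j(g(-1)))) = sqrt(21259 - 19/6) = sqrt(127535/6) = sqrt(765210)/6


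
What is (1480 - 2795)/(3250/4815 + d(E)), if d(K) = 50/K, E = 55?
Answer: -2785959/3356 ≈ -830.14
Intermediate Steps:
(1480 - 2795)/(3250/4815 + d(E)) = (1480 - 2795)/(3250/4815 + 50/55) = -1315/(3250*(1/4815) + 50*(1/55)) = -1315/(650/963 + 10/11) = -1315/16780/10593 = -1315*10593/16780 = -2785959/3356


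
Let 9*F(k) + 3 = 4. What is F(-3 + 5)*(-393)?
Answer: -131/3 ≈ -43.667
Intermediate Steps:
F(k) = 1/9 (F(k) = -1/3 + (1/9)*4 = -1/3 + 4/9 = 1/9)
F(-3 + 5)*(-393) = (1/9)*(-393) = -131/3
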